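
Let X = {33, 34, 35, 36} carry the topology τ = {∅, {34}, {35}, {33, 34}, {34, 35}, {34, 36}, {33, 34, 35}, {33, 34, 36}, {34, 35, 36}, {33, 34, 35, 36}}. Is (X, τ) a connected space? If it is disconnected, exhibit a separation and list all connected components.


(X, τ) is disconnected; components = [{35}, {33, 34, 36}].

Find clopen sets (U ∈ τ with X ∖ U ∈ τ):
  U = ∅, X ∖ U = {33, 34, 35, 36} — both open, so U is clopen.
  U = {35}, X ∖ U = {33, 34, 36} — both open, so U is clopen.
  U = {33, 34, 36}, X ∖ U = {35} — both open, so U is clopen.
  U = {33, 34, 35, 36}, X ∖ U = ∅ — both open, so U is clopen.
Nontrivial clopen(s) exist: e.g. {33, 34, 36}. So (X, τ) is disconnected.
Compute connected components by grouping points that agree on all clopens:
  component: {35}
  component: {33, 34, 36}


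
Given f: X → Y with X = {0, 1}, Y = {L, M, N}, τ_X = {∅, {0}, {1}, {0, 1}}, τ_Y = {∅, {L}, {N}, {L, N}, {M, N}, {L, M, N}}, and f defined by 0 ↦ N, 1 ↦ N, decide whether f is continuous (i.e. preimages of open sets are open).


f IS continuous.

Compute f^{-1}(U) for each U ∈ τ_Y:
  U = ∅: f^{-1}(U) = ∅ ∈ τ_X ✓.
  U = {L}: f^{-1}(U) = ∅ ∈ τ_X ✓.
  U = {N}: f^{-1}(U) = {0, 1} ∈ τ_X ✓.
  U = {L, N}: f^{-1}(U) = {0, 1} ∈ τ_X ✓.
  U = {M, N}: f^{-1}(U) = {0, 1} ∈ τ_X ✓.
  U = {L, M, N}: f^{-1}(U) = {0, 1} ∈ τ_X ✓.
Every preimage lies in τ_X, so f IS continuous.


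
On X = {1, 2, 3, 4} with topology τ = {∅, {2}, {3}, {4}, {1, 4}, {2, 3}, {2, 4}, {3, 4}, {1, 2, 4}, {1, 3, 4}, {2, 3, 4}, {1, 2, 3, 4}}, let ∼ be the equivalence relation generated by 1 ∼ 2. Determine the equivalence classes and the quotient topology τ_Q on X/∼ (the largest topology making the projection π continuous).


X/∼ = {[1=2], [3], [4]}; |τ_Q| = 6.

Equivalence classes: [1=2], [3], [4].
Quotient map π: X → X/∼ sends 1 ↦ [1=2], 2 ↦ [1=2], 3 ↦ [3], 4 ↦ [4].
For each subset V ⊆ X/∼, compute π^{-1}(V) ⊆ X and check whether π^{-1}(V) ∈ τ. V is open in τ_Q iff π^{-1}(V) ∈ τ.
  V = {}: π^{-1}(V) = ∅ ∈ τ ✓.
  V = {[1=2]}: π^{-1}(V) = {1, 2} ∉ τ ✗.
  V = {[3]}: π^{-1}(V) = {3} ∈ τ ✓.
  V = {[1=2], [3]}: π^{-1}(V) = {1, 2, 3} ∉ τ ✗.
  V = {[4]}: π^{-1}(V) = {4} ∈ τ ✓.
  V = {[1=2], [4]}: π^{-1}(V) = {1, 2, 4} ∈ τ ✓.
  V = {[3], [4]}: π^{-1}(V) = {3, 4} ∈ τ ✓.
  V = {[1=2], [3], [4]}: π^{-1}(V) = {1, 2, 3, 4} ∈ τ ✓.
Open sets in the quotient: τ_Q = {{}, {[3]}, {[4]}, {[1=2], [4]}, {[3], [4]}, {[1=2], [3], [4]}} (6 elements).


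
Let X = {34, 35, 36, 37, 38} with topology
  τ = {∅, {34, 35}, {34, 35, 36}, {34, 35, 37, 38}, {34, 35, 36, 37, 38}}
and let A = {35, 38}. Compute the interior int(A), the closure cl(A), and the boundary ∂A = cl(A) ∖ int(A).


int(A) = ∅, cl(A) = {34, 35, 36, 37, 38}, ∂A = {34, 35, 36, 37, 38}.

Closed sets in (X, τ) are complements of opens:
  closed(X, τ) = {∅, {36}, {37, 38}, {36, 37, 38}, {34, 35, 36, 37, 38}}.
int(A) = ⋃ {U ∈ τ : U ⊆ A}. Opens contained in A: ∅.
Taking the union of these: int(A) = ∅.
cl(A) = ⋂ {C closed : A ⊆ C}. Closed sets containing A: {34, 35, 36, 37, 38}.
Intersecting these: cl(A) = {34, 35, 36, 37, 38}.
∂A = cl(A) ∖ int(A) = {34, 35, 36, 37, 38} ∖ ∅ = {34, 35, 36, 37, 38}.


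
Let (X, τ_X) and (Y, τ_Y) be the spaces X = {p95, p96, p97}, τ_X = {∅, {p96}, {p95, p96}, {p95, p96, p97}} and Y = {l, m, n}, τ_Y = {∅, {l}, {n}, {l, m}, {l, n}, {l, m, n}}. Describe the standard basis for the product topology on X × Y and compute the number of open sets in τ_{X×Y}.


Basis B = {∅ × ∅, {p96} × {l}, {p96} × {n}, {p95, p96} × {l}, {p95, p96} × {n}, {p96} × {l, m}, {p96} × {l, n}, {p95, p96, p97} × {l}, {p95, p96, p97} × {n}, {p96} × {l, m, n}, {p95, p96} × {l, m}, {p95, p96} × {l, n}, {p95, p96} × {l, m, n}, {p95, p96, p97} × {l, m}, {p95, p96, p97} × {l, n}, {p95, p96, p97} × {l, m, n}}; |τ_{X×Y}| = 40.

Enumerate products U × V with U ∈ τ_X, V ∈ τ_Y (deduplicated):
  ∅ × ∅ = {} (∅)
  {p96} × {l} = {(p96,l)}
  {p96} × {n} = {(p96,n)}
  {p95, p96} × {l} = {(p95,l), (p96,l)}
  {p95, p96} × {n} = {(p95,n), (p96,n)}
  {p96} × {l, m} = {(p96,l), (p96,m)}
  {p96} × {l, n} = {(p96,l), (p96,n)}
  {p95, p96, p97} × {l} = {(p95,l), (p96,l), (p97,l)}
  {p95, p96, p97} × {n} = {(p95,n), (p96,n), (p97,n)}
  {p96} × {l, m, n} = {(p96,l), (p96,m), (p96,n)}
  {p95, p96} × {l, m} = {(p95,l), (p95,m), (p96,l), (p96,m)}
  {p95, p96} × {l, n} = {(p95,l), (p95,n), (p96,l), (p96,n)}
  {p95, p96} × {l, m, n} = {(p95,l), (p95,m), (p95,n), (p96,l), (p96,m), (p96,n)}
  {p95, p96, p97} × {l, m} = {(p95,l), (p95,m), (p96,l), (p96,m), (p97,l), (p97,m)}
  {p95, p96, p97} × {l, n} = {(p95,l), (p95,n), (p96,l), (p96,n), (p97,l), (p97,n)}
  {p95, p96, p97} × {l, m, n} = {(p95,l), (p95,m), (p95,n), (p96,l), (p96,m), (p96,n), (p97,l), (p97,m), (p97,n)}
These 16 distinct sets form the basis B.
Close under arbitrary unions to get τ_{X×Y}; counting gives |τ_{X×Y}| = 40.


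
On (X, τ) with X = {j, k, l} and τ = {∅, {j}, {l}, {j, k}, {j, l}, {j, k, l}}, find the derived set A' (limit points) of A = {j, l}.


A' = {k}

For each x ∈ X, list the open sets U ∈ τ with x ∈ U, then check whether U ∩ (A ∖ {x}) ≠ ∅ for every such U.
  x = j: open {j} ∋ x has {j} ∩ (A ∖ {j}) = ∅, so x is NOT a limit point.
  x = k: opens ∋ x are {j, k}, {j, k, l}; each meets A ∖ {k}, so x IS a limit point.
  x = l: open {l} ∋ x has {l} ∩ (A ∖ {l}) = ∅, so x is NOT a limit point.
Collecting: A' = {k}.


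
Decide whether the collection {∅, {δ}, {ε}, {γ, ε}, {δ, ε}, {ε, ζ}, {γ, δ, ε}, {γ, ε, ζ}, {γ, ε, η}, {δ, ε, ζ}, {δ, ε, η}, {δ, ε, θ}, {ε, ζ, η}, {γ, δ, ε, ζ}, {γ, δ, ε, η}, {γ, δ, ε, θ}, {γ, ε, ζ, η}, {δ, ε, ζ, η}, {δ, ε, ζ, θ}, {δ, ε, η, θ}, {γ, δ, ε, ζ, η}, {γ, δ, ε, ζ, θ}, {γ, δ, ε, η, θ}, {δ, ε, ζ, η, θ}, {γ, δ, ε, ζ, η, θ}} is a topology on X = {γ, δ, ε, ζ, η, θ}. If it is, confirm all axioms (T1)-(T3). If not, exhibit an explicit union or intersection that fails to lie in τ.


τ is NOT a topology on X.

Axiom (T1): ∅ ∈ τ? Yes; X ∈ τ? Yes.
Axiom (T2/T3): check pairwise unions and intersections of members of τ.
Counterexample for (T3): {γ, ε, η} ∩ {δ, ε, η} = {ε, η} ∉ τ. Therefore τ is NOT a topology.


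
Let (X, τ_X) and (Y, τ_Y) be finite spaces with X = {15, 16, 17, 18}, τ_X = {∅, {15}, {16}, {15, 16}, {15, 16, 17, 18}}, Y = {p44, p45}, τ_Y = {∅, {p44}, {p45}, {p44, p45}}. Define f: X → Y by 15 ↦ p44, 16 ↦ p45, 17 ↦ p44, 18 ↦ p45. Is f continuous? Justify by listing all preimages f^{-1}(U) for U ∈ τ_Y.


f is NOT continuous.

Compute f^{-1}(U) for each U ∈ τ_Y:
  U = ∅: f^{-1}(U) = ∅ ∈ τ_X ✓.
  U = {p44}: f^{-1}(U) = {15, 17} ∉ τ_X ✗.
  U = {p45}: f^{-1}(U) = {16, 18} ∉ τ_X ✗.
  U = {p44, p45}: f^{-1}(U) = {15, 16, 17, 18} ∈ τ_X ✓.
Found U = {p44} with f^{-1}(U) = {15, 17} not in τ_X. Therefore f is NOT continuous.


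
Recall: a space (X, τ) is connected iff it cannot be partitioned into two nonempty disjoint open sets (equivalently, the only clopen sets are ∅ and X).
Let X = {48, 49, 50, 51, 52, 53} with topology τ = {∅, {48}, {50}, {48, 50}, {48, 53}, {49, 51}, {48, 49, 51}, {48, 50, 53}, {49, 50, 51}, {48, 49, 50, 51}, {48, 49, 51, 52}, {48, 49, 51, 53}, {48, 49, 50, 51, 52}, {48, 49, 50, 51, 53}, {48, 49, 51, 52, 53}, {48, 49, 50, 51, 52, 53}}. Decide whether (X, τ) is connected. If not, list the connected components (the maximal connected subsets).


(X, τ) is disconnected; components = [{50}, {48, 49, 51, 52, 53}].

Find clopen sets (U ∈ τ with X ∖ U ∈ τ):
  U = ∅, X ∖ U = {48, 49, 50, 51, 52, 53} — both open, so U is clopen.
  U = {50}, X ∖ U = {48, 49, 51, 52, 53} — both open, so U is clopen.
  U = {48, 49, 51, 52, 53}, X ∖ U = {50} — both open, so U is clopen.
  U = {48, 49, 50, 51, 52, 53}, X ∖ U = ∅ — both open, so U is clopen.
Nontrivial clopen(s) exist: e.g. {50}. So (X, τ) is disconnected.
Compute connected components by grouping points that agree on all clopens:
  component: {50}
  component: {48, 49, 51, 52, 53}


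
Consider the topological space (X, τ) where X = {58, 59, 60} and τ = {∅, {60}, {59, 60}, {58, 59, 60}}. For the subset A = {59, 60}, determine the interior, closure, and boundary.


int(A) = {59, 60}, cl(A) = {58, 59, 60}, ∂A = {58}.

Closed sets in (X, τ) are complements of opens:
  closed(X, τ) = {∅, {58}, {58, 59}, {58, 59, 60}}.
int(A) = ⋃ {U ∈ τ : U ⊆ A}. Opens contained in A: ∅, {60}, {59, 60}.
Taking the union of these: int(A) = {59, 60}.
cl(A) = ⋂ {C closed : A ⊆ C}. Closed sets containing A: {58, 59, 60}.
Intersecting these: cl(A) = {58, 59, 60}.
∂A = cl(A) ∖ int(A) = {58, 59, 60} ∖ {59, 60} = {58}.


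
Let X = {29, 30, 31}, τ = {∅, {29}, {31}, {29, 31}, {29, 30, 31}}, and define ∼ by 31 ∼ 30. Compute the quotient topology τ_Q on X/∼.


X/∼ = {[29], [30=31]}; |τ_Q| = 3.

Equivalence classes: [29], [30=31].
Quotient map π: X → X/∼ sends 29 ↦ [29], 30 ↦ [30=31], 31 ↦ [30=31].
For each subset V ⊆ X/∼, compute π^{-1}(V) ⊆ X and check whether π^{-1}(V) ∈ τ. V is open in τ_Q iff π^{-1}(V) ∈ τ.
  V = {}: π^{-1}(V) = ∅ ∈ τ ✓.
  V = {[29]}: π^{-1}(V) = {29} ∈ τ ✓.
  V = {[30=31]}: π^{-1}(V) = {30, 31} ∉ τ ✗.
  V = {[29], [30=31]}: π^{-1}(V) = {29, 30, 31} ∈ τ ✓.
Open sets in the quotient: τ_Q = {{}, {[29]}, {[29], [30=31]}} (3 elements).


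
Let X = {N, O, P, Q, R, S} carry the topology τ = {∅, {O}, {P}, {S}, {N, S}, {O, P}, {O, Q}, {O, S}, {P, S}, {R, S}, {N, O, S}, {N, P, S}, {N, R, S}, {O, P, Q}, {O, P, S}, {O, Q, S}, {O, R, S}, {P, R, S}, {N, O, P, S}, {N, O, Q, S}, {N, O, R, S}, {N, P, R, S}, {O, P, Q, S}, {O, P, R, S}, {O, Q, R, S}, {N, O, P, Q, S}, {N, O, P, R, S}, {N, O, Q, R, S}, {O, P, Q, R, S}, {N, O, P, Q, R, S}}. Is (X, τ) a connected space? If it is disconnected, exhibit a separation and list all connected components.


(X, τ) is disconnected; components = [{P}, {O, Q}, {N, R, S}].

Find clopen sets (U ∈ τ with X ∖ U ∈ τ):
  U = ∅, X ∖ U = {N, O, P, Q, R, S} — both open, so U is clopen.
  U = {P}, X ∖ U = {N, O, Q, R, S} — both open, so U is clopen.
  U = {O, Q}, X ∖ U = {N, P, R, S} — both open, so U is clopen.
  U = {N, R, S}, X ∖ U = {O, P, Q} — both open, so U is clopen.
  U = {O, P, Q}, X ∖ U = {N, R, S} — both open, so U is clopen.
  U = {N, P, R, S}, X ∖ U = {O, Q} — both open, so U is clopen.
  U = {N, O, Q, R, S}, X ∖ U = {P} — both open, so U is clopen.
  U = {N, O, P, Q, R, S}, X ∖ U = ∅ — both open, so U is clopen.
Nontrivial clopen(s) exist: e.g. {O, P, Q}. So (X, τ) is disconnected.
Compute connected components by grouping points that agree on all clopens:
  component: {P}
  component: {O, Q}
  component: {N, R, S}


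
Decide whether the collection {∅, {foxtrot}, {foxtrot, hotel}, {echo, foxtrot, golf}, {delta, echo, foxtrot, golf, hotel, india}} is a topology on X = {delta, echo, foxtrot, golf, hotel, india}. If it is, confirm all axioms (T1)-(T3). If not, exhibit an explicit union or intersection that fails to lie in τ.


τ is NOT a topology on X.

Axiom (T1): ∅ ∈ τ? Yes; X ∈ τ? Yes.
Axiom (T2/T3): check pairwise unions and intersections of members of τ.
Counterexample for (T2): {foxtrot, hotel} ∪ {echo, foxtrot, golf} = {echo, foxtrot, golf, hotel} ∉ τ. Therefore τ is NOT a topology.


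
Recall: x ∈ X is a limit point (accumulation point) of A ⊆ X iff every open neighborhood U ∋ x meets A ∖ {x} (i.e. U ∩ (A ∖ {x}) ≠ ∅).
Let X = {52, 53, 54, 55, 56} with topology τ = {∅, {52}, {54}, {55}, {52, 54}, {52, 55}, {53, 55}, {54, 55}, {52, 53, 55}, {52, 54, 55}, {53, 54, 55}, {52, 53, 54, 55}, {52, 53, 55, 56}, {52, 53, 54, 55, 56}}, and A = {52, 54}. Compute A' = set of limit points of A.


A' = {56}

For each x ∈ X, list the open sets U ∈ τ with x ∈ U, then check whether U ∩ (A ∖ {x}) ≠ ∅ for every such U.
  x = 52: open {52} ∋ x has {52} ∩ (A ∖ {52}) = ∅, so x is NOT a limit point.
  x = 53: open {53, 55} ∋ x has {53, 55} ∩ (A ∖ {53}) = ∅, so x is NOT a limit point.
  x = 54: open {54} ∋ x has {54} ∩ (A ∖ {54}) = ∅, so x is NOT a limit point.
  x = 55: open {55} ∋ x has {55} ∩ (A ∖ {55}) = ∅, so x is NOT a limit point.
  x = 56: opens ∋ x are {52, 53, 55, 56}, {52, 53, 54, 55, 56}; each meets A ∖ {56}, so x IS a limit point.
Collecting: A' = {56}.


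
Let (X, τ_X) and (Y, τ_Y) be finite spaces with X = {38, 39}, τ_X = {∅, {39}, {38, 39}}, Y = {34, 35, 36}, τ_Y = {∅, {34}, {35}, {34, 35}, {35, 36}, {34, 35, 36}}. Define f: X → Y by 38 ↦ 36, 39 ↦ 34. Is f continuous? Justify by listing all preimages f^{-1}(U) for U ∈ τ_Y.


f is NOT continuous.

Compute f^{-1}(U) for each U ∈ τ_Y:
  U = ∅: f^{-1}(U) = ∅ ∈ τ_X ✓.
  U = {34}: f^{-1}(U) = {39} ∈ τ_X ✓.
  U = {35}: f^{-1}(U) = ∅ ∈ τ_X ✓.
  U = {34, 35}: f^{-1}(U) = {39} ∈ τ_X ✓.
  U = {35, 36}: f^{-1}(U) = {38} ∉ τ_X ✗.
  U = {34, 35, 36}: f^{-1}(U) = {38, 39} ∈ τ_X ✓.
Found U = {35, 36} with f^{-1}(U) = {38} not in τ_X. Therefore f is NOT continuous.


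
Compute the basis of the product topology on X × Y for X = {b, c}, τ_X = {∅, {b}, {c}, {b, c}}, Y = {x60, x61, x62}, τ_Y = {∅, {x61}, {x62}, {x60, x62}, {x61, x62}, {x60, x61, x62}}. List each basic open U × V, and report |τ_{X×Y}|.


Basis B = {∅ × ∅, {b} × {x61}, {b} × {x62}, {c} × {x61}, {c} × {x62}, {b} × {x60, x62}, {b} × {x61, x62}, {b, c} × {x61}, {b, c} × {x62}, {c} × {x60, x62}, {c} × {x61, x62}, {b} × {x60, x61, x62}, {c} × {x60, x61, x62}, {b, c} × {x60, x62}, {b, c} × {x61, x62}, {b, c} × {x60, x61, x62}}; |τ_{X×Y}| = 36.

Enumerate products U × V with U ∈ τ_X, V ∈ τ_Y (deduplicated):
  ∅ × ∅ = {} (∅)
  {b} × {x61} = {(b,x61)}
  {b} × {x62} = {(b,x62)}
  {c} × {x61} = {(c,x61)}
  {c} × {x62} = {(c,x62)}
  {b} × {x60, x62} = {(b,x60), (b,x62)}
  {b} × {x61, x62} = {(b,x61), (b,x62)}
  {b, c} × {x61} = {(b,x61), (c,x61)}
  {b, c} × {x62} = {(b,x62), (c,x62)}
  {c} × {x60, x62} = {(c,x60), (c,x62)}
  {c} × {x61, x62} = {(c,x61), (c,x62)}
  {b} × {x60, x61, x62} = {(b,x60), (b,x61), (b,x62)}
  {c} × {x60, x61, x62} = {(c,x60), (c,x61), (c,x62)}
  {b, c} × {x60, x62} = {(b,x60), (b,x62), (c,x60), (c,x62)}
  {b, c} × {x61, x62} = {(b,x61), (b,x62), (c,x61), (c,x62)}
  {b, c} × {x60, x61, x62} = {(b,x60), (b,x61), (b,x62), (c,x60), (c,x61), (c,x62)}
These 16 distinct sets form the basis B.
Close under arbitrary unions to get τ_{X×Y}; counting gives |τ_{X×Y}| = 36.


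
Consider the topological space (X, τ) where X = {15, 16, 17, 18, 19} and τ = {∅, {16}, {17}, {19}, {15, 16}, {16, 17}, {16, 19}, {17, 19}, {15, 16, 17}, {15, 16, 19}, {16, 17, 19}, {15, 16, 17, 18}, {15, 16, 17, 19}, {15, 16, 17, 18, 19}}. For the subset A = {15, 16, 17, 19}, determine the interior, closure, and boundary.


int(A) = {15, 16, 17, 19}, cl(A) = {15, 16, 17, 18, 19}, ∂A = {18}.

Closed sets in (X, τ) are complements of opens:
  closed(X, τ) = {∅, {18}, {19}, {15, 18}, {17, 18}, {18, 19}, {15, 16, 18}, {15, 17, 18}, {15, 18, 19}, {17, 18, 19}, {15, 16, 17, 18}, {15, 16, 18, 19}, {15, 17, 18, 19}, {15, 16, 17, 18, 19}}.
int(A) = ⋃ {U ∈ τ : U ⊆ A}. Opens contained in A: ∅, {16}, {17}, {19}, {15, 16}, {16, 17}, {16, 19}, {17, 19}, {15, 16, 17}, {15, 16, 19}, {16, 17, 19}, {15, 16, 17, 19}.
Taking the union of these: int(A) = {15, 16, 17, 19}.
cl(A) = ⋂ {C closed : A ⊆ C}. Closed sets containing A: {15, 16, 17, 18, 19}.
Intersecting these: cl(A) = {15, 16, 17, 18, 19}.
∂A = cl(A) ∖ int(A) = {15, 16, 17, 18, 19} ∖ {15, 16, 17, 19} = {18}.


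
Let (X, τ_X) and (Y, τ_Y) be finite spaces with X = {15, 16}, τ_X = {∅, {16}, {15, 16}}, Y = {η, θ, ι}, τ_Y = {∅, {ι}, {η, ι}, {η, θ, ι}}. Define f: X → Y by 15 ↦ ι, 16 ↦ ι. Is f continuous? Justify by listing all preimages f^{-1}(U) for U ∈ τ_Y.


f IS continuous.

Compute f^{-1}(U) for each U ∈ τ_Y:
  U = ∅: f^{-1}(U) = ∅ ∈ τ_X ✓.
  U = {ι}: f^{-1}(U) = {15, 16} ∈ τ_X ✓.
  U = {η, ι}: f^{-1}(U) = {15, 16} ∈ τ_X ✓.
  U = {η, θ, ι}: f^{-1}(U) = {15, 16} ∈ τ_X ✓.
Every preimage lies in τ_X, so f IS continuous.


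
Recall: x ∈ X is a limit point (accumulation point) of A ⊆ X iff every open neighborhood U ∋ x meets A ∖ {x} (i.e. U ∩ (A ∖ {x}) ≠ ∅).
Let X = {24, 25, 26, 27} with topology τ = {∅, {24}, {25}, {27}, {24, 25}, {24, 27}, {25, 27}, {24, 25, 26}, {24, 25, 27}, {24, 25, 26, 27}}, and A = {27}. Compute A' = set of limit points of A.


A' = ∅

For each x ∈ X, list the open sets U ∈ τ with x ∈ U, then check whether U ∩ (A ∖ {x}) ≠ ∅ for every such U.
  x = 24: open {24} ∋ x has {24} ∩ (A ∖ {24}) = ∅, so x is NOT a limit point.
  x = 25: open {25} ∋ x has {25} ∩ (A ∖ {25}) = ∅, so x is NOT a limit point.
  x = 26: open {24, 25, 26} ∋ x has {24, 25, 26} ∩ (A ∖ {26}) = ∅, so x is NOT a limit point.
  x = 27: open {27} ∋ x has {27} ∩ (A ∖ {27}) = ∅, so x is NOT a limit point.
Collecting: A' = ∅.


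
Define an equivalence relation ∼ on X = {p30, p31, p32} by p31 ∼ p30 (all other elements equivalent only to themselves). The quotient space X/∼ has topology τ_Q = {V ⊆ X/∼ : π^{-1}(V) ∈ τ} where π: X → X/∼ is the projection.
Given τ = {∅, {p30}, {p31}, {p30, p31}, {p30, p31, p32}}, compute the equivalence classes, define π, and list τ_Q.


X/∼ = {[p30=p31], [p32]}; |τ_Q| = 3.

Equivalence classes: [p30=p31], [p32].
Quotient map π: X → X/∼ sends p30 ↦ [p30=p31], p31 ↦ [p30=p31], p32 ↦ [p32].
For each subset V ⊆ X/∼, compute π^{-1}(V) ⊆ X and check whether π^{-1}(V) ∈ τ. V is open in τ_Q iff π^{-1}(V) ∈ τ.
  V = {}: π^{-1}(V) = ∅ ∈ τ ✓.
  V = {[p30=p31]}: π^{-1}(V) = {p30, p31} ∈ τ ✓.
  V = {[p32]}: π^{-1}(V) = {p32} ∉ τ ✗.
  V = {[p30=p31], [p32]}: π^{-1}(V) = {p30, p31, p32} ∈ τ ✓.
Open sets in the quotient: τ_Q = {{}, {[p30=p31]}, {[p30=p31], [p32]}} (3 elements).


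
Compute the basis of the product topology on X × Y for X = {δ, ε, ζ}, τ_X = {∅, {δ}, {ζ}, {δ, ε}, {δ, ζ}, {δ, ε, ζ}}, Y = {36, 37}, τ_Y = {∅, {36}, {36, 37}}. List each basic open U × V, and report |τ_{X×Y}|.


Basis B = {∅ × ∅, {δ} × {36}, {ζ} × {36}, {δ} × {36, 37}, {δ, ε} × {36}, {δ, ζ} × {36}, {ζ} × {36, 37}, {δ, ε, ζ} × {36}, {δ, ε} × {36, 37}, {δ, ζ} × {36, 37}, {δ, ε, ζ} × {36, 37}}; |τ_{X×Y}| = 18.

Enumerate products U × V with U ∈ τ_X, V ∈ τ_Y (deduplicated):
  ∅ × ∅ = {} (∅)
  {δ} × {36} = {(δ,36)}
  {ζ} × {36} = {(ζ,36)}
  {δ} × {36, 37} = {(δ,36), (δ,37)}
  {δ, ε} × {36} = {(δ,36), (ε,36)}
  {δ, ζ} × {36} = {(δ,36), (ζ,36)}
  {ζ} × {36, 37} = {(ζ,36), (ζ,37)}
  {δ, ε, ζ} × {36} = {(δ,36), (ε,36), (ζ,36)}
  {δ, ε} × {36, 37} = {(δ,36), (δ,37), (ε,36), (ε,37)}
  {δ, ζ} × {36, 37} = {(δ,36), (δ,37), (ζ,36), (ζ,37)}
  {δ, ε, ζ} × {36, 37} = {(δ,36), (δ,37), (ε,36), (ε,37), (ζ,36), (ζ,37)}
These 11 distinct sets form the basis B.
Close under arbitrary unions to get τ_{X×Y}; counting gives |τ_{X×Y}| = 18.


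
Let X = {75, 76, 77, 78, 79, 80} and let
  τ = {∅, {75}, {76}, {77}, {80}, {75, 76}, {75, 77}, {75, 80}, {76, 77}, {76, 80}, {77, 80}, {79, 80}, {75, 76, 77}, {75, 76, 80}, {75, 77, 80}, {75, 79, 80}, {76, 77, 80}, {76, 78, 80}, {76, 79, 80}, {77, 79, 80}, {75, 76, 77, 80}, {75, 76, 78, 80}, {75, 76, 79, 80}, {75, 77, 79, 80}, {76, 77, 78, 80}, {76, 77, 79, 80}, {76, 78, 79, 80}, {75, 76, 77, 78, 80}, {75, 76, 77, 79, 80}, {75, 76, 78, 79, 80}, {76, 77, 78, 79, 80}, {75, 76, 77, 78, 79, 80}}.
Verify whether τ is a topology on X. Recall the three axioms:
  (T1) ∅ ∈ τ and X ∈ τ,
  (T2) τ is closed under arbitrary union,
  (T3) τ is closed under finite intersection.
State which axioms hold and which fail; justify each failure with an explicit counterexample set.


τ IS a topology on X.

Axiom (T1): ∅ ∈ τ? Yes; X ∈ τ? Yes.
Axiom (T2/T3): check pairwise unions and intersections of members of τ.
All pairwise intersections and unions checked — each lies in τ. Therefore τ satisfies (T1), (T2), (T3): it IS a topology on X.


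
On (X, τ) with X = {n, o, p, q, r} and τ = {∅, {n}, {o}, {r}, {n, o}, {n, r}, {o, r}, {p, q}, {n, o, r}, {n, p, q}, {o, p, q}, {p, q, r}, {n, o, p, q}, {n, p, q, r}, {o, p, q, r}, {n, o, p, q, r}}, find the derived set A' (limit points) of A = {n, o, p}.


A' = {q}

For each x ∈ X, list the open sets U ∈ τ with x ∈ U, then check whether U ∩ (A ∖ {x}) ≠ ∅ for every such U.
  x = n: open {n} ∋ x has {n} ∩ (A ∖ {n}) = ∅, so x is NOT a limit point.
  x = o: open {o} ∋ x has {o} ∩ (A ∖ {o}) = ∅, so x is NOT a limit point.
  x = p: open {p, q} ∋ x has {p, q} ∩ (A ∖ {p}) = ∅, so x is NOT a limit point.
  x = q: opens ∋ x are {p, q}, {n, p, q}, {o, p, q}, {p, q, r}, {n, o, p, q}, {n, p, q, r}, {o, p, q, r}, {n, o, p, q, r}; each meets A ∖ {q}, so x IS a limit point.
  x = r: open {r} ∋ x has {r} ∩ (A ∖ {r}) = ∅, so x is NOT a limit point.
Collecting: A' = {q}.


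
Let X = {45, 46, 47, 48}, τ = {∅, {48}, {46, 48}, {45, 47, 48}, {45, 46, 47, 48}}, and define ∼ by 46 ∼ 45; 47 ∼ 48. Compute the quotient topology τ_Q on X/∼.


X/∼ = {[45=46], [47=48]}; |τ_Q| = 2.

Equivalence classes: [45=46], [47=48].
Quotient map π: X → X/∼ sends 45 ↦ [45=46], 46 ↦ [45=46], 47 ↦ [47=48], 48 ↦ [47=48].
For each subset V ⊆ X/∼, compute π^{-1}(V) ⊆ X and check whether π^{-1}(V) ∈ τ. V is open in τ_Q iff π^{-1}(V) ∈ τ.
  V = {}: π^{-1}(V) = ∅ ∈ τ ✓.
  V = {[45=46]}: π^{-1}(V) = {45, 46} ∉ τ ✗.
  V = {[47=48]}: π^{-1}(V) = {47, 48} ∉ τ ✗.
  V = {[45=46], [47=48]}: π^{-1}(V) = {45, 46, 47, 48} ∈ τ ✓.
Open sets in the quotient: τ_Q = {{}, {[45=46], [47=48]}} (2 elements).


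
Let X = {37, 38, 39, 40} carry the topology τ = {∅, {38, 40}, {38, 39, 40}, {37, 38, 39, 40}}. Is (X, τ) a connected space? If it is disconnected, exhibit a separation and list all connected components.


(X, τ) is connected.

Find clopen sets (U ∈ τ with X ∖ U ∈ τ):
  U = ∅, X ∖ U = {37, 38, 39, 40} — both open, so U is clopen.
  U = {37, 38, 39, 40}, X ∖ U = ∅ — both open, so U is clopen.
Only trivial clopens (∅ and X) exist, so (X, τ) is connected.
Compute connected components by grouping points that agree on all clopens:
  component: {37, 38, 39, 40}


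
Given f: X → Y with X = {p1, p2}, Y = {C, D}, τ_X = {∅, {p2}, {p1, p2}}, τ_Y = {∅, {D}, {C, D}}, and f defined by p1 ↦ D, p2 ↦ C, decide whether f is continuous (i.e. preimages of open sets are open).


f is NOT continuous.

Compute f^{-1}(U) for each U ∈ τ_Y:
  U = ∅: f^{-1}(U) = ∅ ∈ τ_X ✓.
  U = {D}: f^{-1}(U) = {p1} ∉ τ_X ✗.
  U = {C, D}: f^{-1}(U) = {p1, p2} ∈ τ_X ✓.
Found U = {D} with f^{-1}(U) = {p1} not in τ_X. Therefore f is NOT continuous.


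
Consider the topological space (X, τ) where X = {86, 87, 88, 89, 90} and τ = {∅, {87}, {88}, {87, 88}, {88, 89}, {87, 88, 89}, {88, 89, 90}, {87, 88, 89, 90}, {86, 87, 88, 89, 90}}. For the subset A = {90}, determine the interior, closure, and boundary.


int(A) = ∅, cl(A) = {86, 90}, ∂A = {86, 90}.

Closed sets in (X, τ) are complements of opens:
  closed(X, τ) = {∅, {86}, {86, 87}, {86, 90}, {86, 87, 90}, {86, 89, 90}, {86, 87, 89, 90}, {86, 88, 89, 90}, {86, 87, 88, 89, 90}}.
int(A) = ⋃ {U ∈ τ : U ⊆ A}. Opens contained in A: ∅.
Taking the union of these: int(A) = ∅.
cl(A) = ⋂ {C closed : A ⊆ C}. Closed sets containing A: {86, 90}, {86, 87, 90}, {86, 89, 90}, {86, 87, 89, 90}, {86, 88, 89, 90}, {86, 87, 88, 89, 90}.
Intersecting these: cl(A) = {86, 90}.
∂A = cl(A) ∖ int(A) = {86, 90} ∖ ∅ = {86, 90}.


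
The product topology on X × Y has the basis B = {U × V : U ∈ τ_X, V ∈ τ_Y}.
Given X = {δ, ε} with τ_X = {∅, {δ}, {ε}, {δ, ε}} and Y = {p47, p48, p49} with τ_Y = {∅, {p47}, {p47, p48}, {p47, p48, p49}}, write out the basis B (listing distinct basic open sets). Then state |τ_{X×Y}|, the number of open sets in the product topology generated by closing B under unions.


Basis B = {∅ × ∅, {δ} × {p47}, {ε} × {p47}, {δ} × {p47, p48}, {δ, ε} × {p47}, {ε} × {p47, p48}, {δ} × {p47, p48, p49}, {ε} × {p47, p48, p49}, {δ, ε} × {p47, p48}, {δ, ε} × {p47, p48, p49}}; |τ_{X×Y}| = 16.

Enumerate products U × V with U ∈ τ_X, V ∈ τ_Y (deduplicated):
  ∅ × ∅ = {} (∅)
  {δ} × {p47} = {(δ,p47)}
  {ε} × {p47} = {(ε,p47)}
  {δ} × {p47, p48} = {(δ,p47), (δ,p48)}
  {δ, ε} × {p47} = {(δ,p47), (ε,p47)}
  {ε} × {p47, p48} = {(ε,p47), (ε,p48)}
  {δ} × {p47, p48, p49} = {(δ,p47), (δ,p48), (δ,p49)}
  {ε} × {p47, p48, p49} = {(ε,p47), (ε,p48), (ε,p49)}
  {δ, ε} × {p47, p48} = {(δ,p47), (δ,p48), (ε,p47), (ε,p48)}
  {δ, ε} × {p47, p48, p49} = {(δ,p47), (δ,p48), (δ,p49), (ε,p47), (ε,p48), (ε,p49)}
These 10 distinct sets form the basis B.
Close under arbitrary unions to get τ_{X×Y}; counting gives |τ_{X×Y}| = 16.


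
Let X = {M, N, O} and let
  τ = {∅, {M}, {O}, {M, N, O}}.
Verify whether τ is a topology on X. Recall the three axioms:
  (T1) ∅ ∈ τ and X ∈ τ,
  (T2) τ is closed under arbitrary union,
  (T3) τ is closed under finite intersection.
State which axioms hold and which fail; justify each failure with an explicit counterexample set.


τ is NOT a topology on X.

Axiom (T1): ∅ ∈ τ? Yes; X ∈ τ? Yes.
Axiom (T2/T3): check pairwise unions and intersections of members of τ.
Counterexample for (T2): {M} ∪ {O} = {M, O} ∉ τ. Therefore τ is NOT a topology.


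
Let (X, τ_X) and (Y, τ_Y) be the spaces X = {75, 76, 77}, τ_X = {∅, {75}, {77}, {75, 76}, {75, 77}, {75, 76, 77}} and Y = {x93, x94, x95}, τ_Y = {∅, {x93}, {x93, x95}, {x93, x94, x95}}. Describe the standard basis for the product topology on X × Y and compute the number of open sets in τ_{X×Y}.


Basis B = {∅ × ∅, {75} × {x93}, {77} × {x93}, {75} × {x93, x95}, {75, 76} × {x93}, {75, 77} × {x93}, {77} × {x93, x95}, {75} × {x93, x94, x95}, {75, 76, 77} × {x93}, {77} × {x93, x94, x95}, {75, 76} × {x93, x95}, {75, 77} × {x93, x95}, {75, 76} × {x93, x94, x95}, {75, 77} × {x93, x94, x95}, {75, 76, 77} × {x93, x95}, {75, 76, 77} × {x93, x94, x95}}; |τ_{X×Y}| = 40.

Enumerate products U × V with U ∈ τ_X, V ∈ τ_Y (deduplicated):
  ∅ × ∅ = {} (∅)
  {75} × {x93} = {(75,x93)}
  {77} × {x93} = {(77,x93)}
  {75} × {x93, x95} = {(75,x93), (75,x95)}
  {75, 76} × {x93} = {(75,x93), (76,x93)}
  {75, 77} × {x93} = {(75,x93), (77,x93)}
  {77} × {x93, x95} = {(77,x93), (77,x95)}
  {75} × {x93, x94, x95} = {(75,x93), (75,x94), (75,x95)}
  {75, 76, 77} × {x93} = {(75,x93), (76,x93), (77,x93)}
  {77} × {x93, x94, x95} = {(77,x93), (77,x94), (77,x95)}
  {75, 76} × {x93, x95} = {(75,x93), (75,x95), (76,x93), (76,x95)}
  {75, 77} × {x93, x95} = {(75,x93), (75,x95), (77,x93), (77,x95)}
  {75, 76} × {x93, x94, x95} = {(75,x93), (75,x94), (75,x95), (76,x93), (76,x94), (76,x95)}
  {75, 77} × {x93, x94, x95} = {(75,x93), (75,x94), (75,x95), (77,x93), (77,x94), (77,x95)}
  {75, 76, 77} × {x93, x95} = {(75,x93), (75,x95), (76,x93), (76,x95), (77,x93), (77,x95)}
  {75, 76, 77} × {x93, x94, x95} = {(75,x93), (75,x94), (75,x95), (76,x93), (76,x94), (76,x95), (77,x93), (77,x94), (77,x95)}
These 16 distinct sets form the basis B.
Close under arbitrary unions to get τ_{X×Y}; counting gives |τ_{X×Y}| = 40.


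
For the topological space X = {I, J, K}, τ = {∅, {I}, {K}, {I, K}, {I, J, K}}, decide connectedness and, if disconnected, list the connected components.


(X, τ) is connected.

Find clopen sets (U ∈ τ with X ∖ U ∈ τ):
  U = ∅, X ∖ U = {I, J, K} — both open, so U is clopen.
  U = {I, J, K}, X ∖ U = ∅ — both open, so U is clopen.
Only trivial clopens (∅ and X) exist, so (X, τ) is connected.
Compute connected components by grouping points that agree on all clopens:
  component: {I, J, K}


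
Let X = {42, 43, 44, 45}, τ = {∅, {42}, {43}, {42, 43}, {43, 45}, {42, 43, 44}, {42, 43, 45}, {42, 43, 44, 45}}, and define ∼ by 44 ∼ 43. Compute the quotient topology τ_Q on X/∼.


X/∼ = {[42], [43=44], [45]}; |τ_Q| = 4.

Equivalence classes: [42], [43=44], [45].
Quotient map π: X → X/∼ sends 42 ↦ [42], 43 ↦ [43=44], 44 ↦ [43=44], 45 ↦ [45].
For each subset V ⊆ X/∼, compute π^{-1}(V) ⊆ X and check whether π^{-1}(V) ∈ τ. V is open in τ_Q iff π^{-1}(V) ∈ τ.
  V = {}: π^{-1}(V) = ∅ ∈ τ ✓.
  V = {[42]}: π^{-1}(V) = {42} ∈ τ ✓.
  V = {[43=44]}: π^{-1}(V) = {43, 44} ∉ τ ✗.
  V = {[42], [43=44]}: π^{-1}(V) = {42, 43, 44} ∈ τ ✓.
  V = {[45]}: π^{-1}(V) = {45} ∉ τ ✗.
  V = {[42], [45]}: π^{-1}(V) = {42, 45} ∉ τ ✗.
  V = {[43=44], [45]}: π^{-1}(V) = {43, 44, 45} ∉ τ ✗.
  V = {[42], [43=44], [45]}: π^{-1}(V) = {42, 43, 44, 45} ∈ τ ✓.
Open sets in the quotient: τ_Q = {{}, {[42]}, {[42], [43=44]}, {[42], [43=44], [45]}} (4 elements).


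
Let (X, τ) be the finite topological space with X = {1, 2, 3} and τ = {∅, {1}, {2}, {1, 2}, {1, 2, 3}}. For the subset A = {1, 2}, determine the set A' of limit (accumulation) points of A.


A' = {3}

For each x ∈ X, list the open sets U ∈ τ with x ∈ U, then check whether U ∩ (A ∖ {x}) ≠ ∅ for every such U.
  x = 1: open {1} ∋ x has {1} ∩ (A ∖ {1}) = ∅, so x is NOT a limit point.
  x = 2: open {2} ∋ x has {2} ∩ (A ∖ {2}) = ∅, so x is NOT a limit point.
  x = 3: opens ∋ x are {1, 2, 3}; each meets A ∖ {3}, so x IS a limit point.
Collecting: A' = {3}.


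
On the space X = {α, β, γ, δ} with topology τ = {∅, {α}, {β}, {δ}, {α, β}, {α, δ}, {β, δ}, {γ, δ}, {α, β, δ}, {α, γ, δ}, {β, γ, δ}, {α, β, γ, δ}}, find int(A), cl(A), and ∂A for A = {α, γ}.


int(A) = {α}, cl(A) = {α, γ}, ∂A = {γ}.

Closed sets in (X, τ) are complements of opens:
  closed(X, τ) = {∅, {α}, {β}, {γ}, {α, β}, {α, γ}, {β, γ}, {γ, δ}, {α, β, γ}, {α, γ, δ}, {β, γ, δ}, {α, β, γ, δ}}.
int(A) = ⋃ {U ∈ τ : U ⊆ A}. Opens contained in A: ∅, {α}.
Taking the union of these: int(A) = {α}.
cl(A) = ⋂ {C closed : A ⊆ C}. Closed sets containing A: {α, γ}, {α, β, γ}, {α, γ, δ}, {α, β, γ, δ}.
Intersecting these: cl(A) = {α, γ}.
∂A = cl(A) ∖ int(A) = {α, γ} ∖ {α} = {γ}.


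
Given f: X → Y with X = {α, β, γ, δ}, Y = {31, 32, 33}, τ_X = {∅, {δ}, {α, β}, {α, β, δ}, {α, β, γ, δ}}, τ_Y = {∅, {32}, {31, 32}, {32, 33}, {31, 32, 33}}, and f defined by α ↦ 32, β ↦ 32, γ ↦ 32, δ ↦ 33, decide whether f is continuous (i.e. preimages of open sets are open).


f is NOT continuous.

Compute f^{-1}(U) for each U ∈ τ_Y:
  U = ∅: f^{-1}(U) = ∅ ∈ τ_X ✓.
  U = {32}: f^{-1}(U) = {α, β, γ} ∉ τ_X ✗.
  U = {31, 32}: f^{-1}(U) = {α, β, γ} ∉ τ_X ✗.
  U = {32, 33}: f^{-1}(U) = {α, β, γ, δ} ∈ τ_X ✓.
  U = {31, 32, 33}: f^{-1}(U) = {α, β, γ, δ} ∈ τ_X ✓.
Found U = {32} with f^{-1}(U) = {α, β, γ} not in τ_X. Therefore f is NOT continuous.


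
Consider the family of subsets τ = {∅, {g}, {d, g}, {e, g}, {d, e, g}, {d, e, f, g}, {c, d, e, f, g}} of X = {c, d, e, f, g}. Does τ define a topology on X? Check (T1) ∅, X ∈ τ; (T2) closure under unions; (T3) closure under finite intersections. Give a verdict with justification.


τ IS a topology on X.

Axiom (T1): ∅ ∈ τ? Yes; X ∈ τ? Yes.
Axiom (T2/T3): check pairwise unions and intersections of members of τ.
All pairwise intersections and unions checked — each lies in τ. Therefore τ satisfies (T1), (T2), (T3): it IS a topology on X.


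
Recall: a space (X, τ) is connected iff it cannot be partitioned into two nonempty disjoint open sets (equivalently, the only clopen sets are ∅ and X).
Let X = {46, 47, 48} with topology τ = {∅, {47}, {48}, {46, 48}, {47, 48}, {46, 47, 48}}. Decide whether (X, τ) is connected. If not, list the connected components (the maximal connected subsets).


(X, τ) is disconnected; components = [{47}, {46, 48}].

Find clopen sets (U ∈ τ with X ∖ U ∈ τ):
  U = ∅, X ∖ U = {46, 47, 48} — both open, so U is clopen.
  U = {47}, X ∖ U = {46, 48} — both open, so U is clopen.
  U = {46, 48}, X ∖ U = {47} — both open, so U is clopen.
  U = {46, 47, 48}, X ∖ U = ∅ — both open, so U is clopen.
Nontrivial clopen(s) exist: e.g. {46, 48}. So (X, τ) is disconnected.
Compute connected components by grouping points that agree on all clopens:
  component: {47}
  component: {46, 48}


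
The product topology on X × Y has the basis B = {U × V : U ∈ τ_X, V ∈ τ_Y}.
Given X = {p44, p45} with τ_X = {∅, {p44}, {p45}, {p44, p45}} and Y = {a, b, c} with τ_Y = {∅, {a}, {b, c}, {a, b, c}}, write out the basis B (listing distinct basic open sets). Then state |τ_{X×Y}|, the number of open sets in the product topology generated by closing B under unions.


Basis B = {∅ × ∅, {p44} × {a}, {p45} × {a}, {p44, p45} × {a}, {p44} × {b, c}, {p45} × {b, c}, {p44} × {a, b, c}, {p45} × {a, b, c}, {p44, p45} × {b, c}, {p44, p45} × {a, b, c}}; |τ_{X×Y}| = 16.

Enumerate products U × V with U ∈ τ_X, V ∈ τ_Y (deduplicated):
  ∅ × ∅ = {} (∅)
  {p44} × {a} = {(p44,a)}
  {p45} × {a} = {(p45,a)}
  {p44, p45} × {a} = {(p44,a), (p45,a)}
  {p44} × {b, c} = {(p44,b), (p44,c)}
  {p45} × {b, c} = {(p45,b), (p45,c)}
  {p44} × {a, b, c} = {(p44,a), (p44,b), (p44,c)}
  {p45} × {a, b, c} = {(p45,a), (p45,b), (p45,c)}
  {p44, p45} × {b, c} = {(p44,b), (p44,c), (p45,b), (p45,c)}
  {p44, p45} × {a, b, c} = {(p44,a), (p44,b), (p44,c), (p45,a), (p45,b), (p45,c)}
These 10 distinct sets form the basis B.
Close under arbitrary unions to get τ_{X×Y}; counting gives |τ_{X×Y}| = 16.


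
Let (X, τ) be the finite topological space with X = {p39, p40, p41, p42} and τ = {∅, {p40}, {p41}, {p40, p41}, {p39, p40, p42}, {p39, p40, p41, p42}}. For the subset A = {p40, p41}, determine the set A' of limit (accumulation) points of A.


A' = {p39, p42}

For each x ∈ X, list the open sets U ∈ τ with x ∈ U, then check whether U ∩ (A ∖ {x}) ≠ ∅ for every such U.
  x = p39: opens ∋ x are {p39, p40, p42}, {p39, p40, p41, p42}; each meets A ∖ {p39}, so x IS a limit point.
  x = p40: open {p40} ∋ x has {p40} ∩ (A ∖ {p40}) = ∅, so x is NOT a limit point.
  x = p41: open {p41} ∋ x has {p41} ∩ (A ∖ {p41}) = ∅, so x is NOT a limit point.
  x = p42: opens ∋ x are {p39, p40, p42}, {p39, p40, p41, p42}; each meets A ∖ {p42}, so x IS a limit point.
Collecting: A' = {p39, p42}.


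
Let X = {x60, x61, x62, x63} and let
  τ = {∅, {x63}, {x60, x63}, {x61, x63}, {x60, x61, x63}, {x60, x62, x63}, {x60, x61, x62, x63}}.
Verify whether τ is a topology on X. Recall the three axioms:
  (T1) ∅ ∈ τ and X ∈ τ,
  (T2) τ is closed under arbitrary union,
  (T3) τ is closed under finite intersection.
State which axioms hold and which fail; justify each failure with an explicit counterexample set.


τ IS a topology on X.

Axiom (T1): ∅ ∈ τ? Yes; X ∈ τ? Yes.
Axiom (T2/T3): check pairwise unions and intersections of members of τ.
All pairwise intersections and unions checked — each lies in τ. Therefore τ satisfies (T1), (T2), (T3): it IS a topology on X.


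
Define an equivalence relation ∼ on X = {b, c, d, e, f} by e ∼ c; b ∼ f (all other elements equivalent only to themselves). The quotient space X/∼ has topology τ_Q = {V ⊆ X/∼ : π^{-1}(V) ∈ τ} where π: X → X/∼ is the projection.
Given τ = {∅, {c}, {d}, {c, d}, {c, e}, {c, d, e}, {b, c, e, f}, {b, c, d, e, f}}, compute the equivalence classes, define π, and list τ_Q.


X/∼ = {[b=f], [c=e], [d]}; |τ_Q| = 6.

Equivalence classes: [b=f], [c=e], [d].
Quotient map π: X → X/∼ sends b ↦ [b=f], c ↦ [c=e], d ↦ [d], e ↦ [c=e], f ↦ [b=f].
For each subset V ⊆ X/∼, compute π^{-1}(V) ⊆ X and check whether π^{-1}(V) ∈ τ. V is open in τ_Q iff π^{-1}(V) ∈ τ.
  V = {}: π^{-1}(V) = ∅ ∈ τ ✓.
  V = {[b=f]}: π^{-1}(V) = {b, f} ∉ τ ✗.
  V = {[c=e]}: π^{-1}(V) = {c, e} ∈ τ ✓.
  V = {[b=f], [c=e]}: π^{-1}(V) = {b, c, e, f} ∈ τ ✓.
  V = {[d]}: π^{-1}(V) = {d} ∈ τ ✓.
  V = {[b=f], [d]}: π^{-1}(V) = {b, d, f} ∉ τ ✗.
  V = {[c=e], [d]}: π^{-1}(V) = {c, d, e} ∈ τ ✓.
  V = {[b=f], [c=e], [d]}: π^{-1}(V) = {b, c, d, e, f} ∈ τ ✓.
Open sets in the quotient: τ_Q = {{}, {[c=e]}, {[b=f], [c=e]}, {[d]}, {[c=e], [d]}, {[b=f], [c=e], [d]}} (6 elements).


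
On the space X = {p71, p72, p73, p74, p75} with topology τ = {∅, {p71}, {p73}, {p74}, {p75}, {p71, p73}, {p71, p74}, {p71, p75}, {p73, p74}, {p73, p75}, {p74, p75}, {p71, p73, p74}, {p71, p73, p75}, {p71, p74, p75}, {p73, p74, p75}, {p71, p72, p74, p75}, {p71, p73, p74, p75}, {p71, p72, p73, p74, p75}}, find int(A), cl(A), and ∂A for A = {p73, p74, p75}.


int(A) = {p73, p74, p75}, cl(A) = {p72, p73, p74, p75}, ∂A = {p72}.

Closed sets in (X, τ) are complements of opens:
  closed(X, τ) = {∅, {p72}, {p73}, {p71, p72}, {p72, p73}, {p72, p74}, {p72, p75}, {p71, p72, p73}, {p71, p72, p74}, {p71, p72, p75}, {p72, p73, p74}, {p72, p73, p75}, {p72, p74, p75}, {p71, p72, p73, p74}, {p71, p72, p73, p75}, {p71, p72, p74, p75}, {p72, p73, p74, p75}, {p71, p72, p73, p74, p75}}.
int(A) = ⋃ {U ∈ τ : U ⊆ A}. Opens contained in A: ∅, {p73}, {p74}, {p75}, {p73, p74}, {p73, p75}, {p74, p75}, {p73, p74, p75}.
Taking the union of these: int(A) = {p73, p74, p75}.
cl(A) = ⋂ {C closed : A ⊆ C}. Closed sets containing A: {p72, p73, p74, p75}, {p71, p72, p73, p74, p75}.
Intersecting these: cl(A) = {p72, p73, p74, p75}.
∂A = cl(A) ∖ int(A) = {p72, p73, p74, p75} ∖ {p73, p74, p75} = {p72}.


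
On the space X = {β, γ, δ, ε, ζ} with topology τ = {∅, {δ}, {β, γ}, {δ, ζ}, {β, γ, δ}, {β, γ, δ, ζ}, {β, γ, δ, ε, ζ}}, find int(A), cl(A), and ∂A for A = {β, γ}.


int(A) = {β, γ}, cl(A) = {β, γ, ε}, ∂A = {ε}.

Closed sets in (X, τ) are complements of opens:
  closed(X, τ) = {∅, {ε}, {ε, ζ}, {β, γ, ε}, {δ, ε, ζ}, {β, γ, ε, ζ}, {β, γ, δ, ε, ζ}}.
int(A) = ⋃ {U ∈ τ : U ⊆ A}. Opens contained in A: ∅, {β, γ}.
Taking the union of these: int(A) = {β, γ}.
cl(A) = ⋂ {C closed : A ⊆ C}. Closed sets containing A: {β, γ, ε}, {β, γ, ε, ζ}, {β, γ, δ, ε, ζ}.
Intersecting these: cl(A) = {β, γ, ε}.
∂A = cl(A) ∖ int(A) = {β, γ, ε} ∖ {β, γ} = {ε}.


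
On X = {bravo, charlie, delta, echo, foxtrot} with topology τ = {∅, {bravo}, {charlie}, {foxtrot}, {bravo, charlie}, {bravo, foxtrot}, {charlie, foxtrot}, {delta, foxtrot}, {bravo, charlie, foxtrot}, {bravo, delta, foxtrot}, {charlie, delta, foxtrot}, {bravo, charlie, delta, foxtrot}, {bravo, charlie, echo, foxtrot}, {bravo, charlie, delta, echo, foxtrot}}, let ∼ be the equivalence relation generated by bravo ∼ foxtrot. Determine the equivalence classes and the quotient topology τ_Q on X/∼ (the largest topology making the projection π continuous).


X/∼ = {[bravo=foxtrot], [charlie], [delta], [echo]}; |τ_Q| = 8.

Equivalence classes: [bravo=foxtrot], [charlie], [delta], [echo].
Quotient map π: X → X/∼ sends bravo ↦ [bravo=foxtrot], charlie ↦ [charlie], delta ↦ [delta], echo ↦ [echo], foxtrot ↦ [bravo=foxtrot].
For each subset V ⊆ X/∼, compute π^{-1}(V) ⊆ X and check whether π^{-1}(V) ∈ τ. V is open in τ_Q iff π^{-1}(V) ∈ τ.
  V = {}: π^{-1}(V) = ∅ ∈ τ ✓.
  V = {[bravo=foxtrot]}: π^{-1}(V) = {bravo, foxtrot} ∈ τ ✓.
  V = {[charlie]}: π^{-1}(V) = {charlie} ∈ τ ✓.
  V = {[bravo=foxtrot], [charlie]}: π^{-1}(V) = {bravo, charlie, foxtrot} ∈ τ ✓.
  V = {[delta]}: π^{-1}(V) = {delta} ∉ τ ✗.
  V = {[bravo=foxtrot], [delta]}: π^{-1}(V) = {bravo, delta, foxtrot} ∈ τ ✓.
  V = {[charlie], [delta]}: π^{-1}(V) = {charlie, delta} ∉ τ ✗.
  V = {[bravo=foxtrot], [charlie], [delta]}: π^{-1}(V) = {bravo, charlie, delta, foxtrot} ∈ τ ✓.
  V = {[echo]}: π^{-1}(V) = {echo} ∉ τ ✗.
  V = {[bravo=foxtrot], [echo]}: π^{-1}(V) = {bravo, echo, foxtrot} ∉ τ ✗.
  V = {[charlie], [echo]}: π^{-1}(V) = {charlie, echo} ∉ τ ✗.
  V = {[bravo=foxtrot], [charlie], [echo]}: π^{-1}(V) = {bravo, charlie, echo, foxtrot} ∈ τ ✓.
  V = {[delta], [echo]}: π^{-1}(V) = {delta, echo} ∉ τ ✗.
  V = {[bravo=foxtrot], [delta], [echo]}: π^{-1}(V) = {bravo, delta, echo, foxtrot} ∉ τ ✗.
  V = {[charlie], [delta], [echo]}: π^{-1}(V) = {charlie, delta, echo} ∉ τ ✗.
  V = {[bravo=foxtrot], [charlie], [delta], [echo]}: π^{-1}(V) = {bravo, charlie, delta, echo, foxtrot} ∈ τ ✓.
Open sets in the quotient: τ_Q = {{}, {[bravo=foxtrot]}, {[charlie]}, {[bravo=foxtrot], [charlie]}, {[bravo=foxtrot], [delta]}, {[bravo=foxtrot], [charlie], [delta]}, {[bravo=foxtrot], [charlie], [echo]}, {[bravo=foxtrot], [charlie], [delta], [echo]}} (8 elements).
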